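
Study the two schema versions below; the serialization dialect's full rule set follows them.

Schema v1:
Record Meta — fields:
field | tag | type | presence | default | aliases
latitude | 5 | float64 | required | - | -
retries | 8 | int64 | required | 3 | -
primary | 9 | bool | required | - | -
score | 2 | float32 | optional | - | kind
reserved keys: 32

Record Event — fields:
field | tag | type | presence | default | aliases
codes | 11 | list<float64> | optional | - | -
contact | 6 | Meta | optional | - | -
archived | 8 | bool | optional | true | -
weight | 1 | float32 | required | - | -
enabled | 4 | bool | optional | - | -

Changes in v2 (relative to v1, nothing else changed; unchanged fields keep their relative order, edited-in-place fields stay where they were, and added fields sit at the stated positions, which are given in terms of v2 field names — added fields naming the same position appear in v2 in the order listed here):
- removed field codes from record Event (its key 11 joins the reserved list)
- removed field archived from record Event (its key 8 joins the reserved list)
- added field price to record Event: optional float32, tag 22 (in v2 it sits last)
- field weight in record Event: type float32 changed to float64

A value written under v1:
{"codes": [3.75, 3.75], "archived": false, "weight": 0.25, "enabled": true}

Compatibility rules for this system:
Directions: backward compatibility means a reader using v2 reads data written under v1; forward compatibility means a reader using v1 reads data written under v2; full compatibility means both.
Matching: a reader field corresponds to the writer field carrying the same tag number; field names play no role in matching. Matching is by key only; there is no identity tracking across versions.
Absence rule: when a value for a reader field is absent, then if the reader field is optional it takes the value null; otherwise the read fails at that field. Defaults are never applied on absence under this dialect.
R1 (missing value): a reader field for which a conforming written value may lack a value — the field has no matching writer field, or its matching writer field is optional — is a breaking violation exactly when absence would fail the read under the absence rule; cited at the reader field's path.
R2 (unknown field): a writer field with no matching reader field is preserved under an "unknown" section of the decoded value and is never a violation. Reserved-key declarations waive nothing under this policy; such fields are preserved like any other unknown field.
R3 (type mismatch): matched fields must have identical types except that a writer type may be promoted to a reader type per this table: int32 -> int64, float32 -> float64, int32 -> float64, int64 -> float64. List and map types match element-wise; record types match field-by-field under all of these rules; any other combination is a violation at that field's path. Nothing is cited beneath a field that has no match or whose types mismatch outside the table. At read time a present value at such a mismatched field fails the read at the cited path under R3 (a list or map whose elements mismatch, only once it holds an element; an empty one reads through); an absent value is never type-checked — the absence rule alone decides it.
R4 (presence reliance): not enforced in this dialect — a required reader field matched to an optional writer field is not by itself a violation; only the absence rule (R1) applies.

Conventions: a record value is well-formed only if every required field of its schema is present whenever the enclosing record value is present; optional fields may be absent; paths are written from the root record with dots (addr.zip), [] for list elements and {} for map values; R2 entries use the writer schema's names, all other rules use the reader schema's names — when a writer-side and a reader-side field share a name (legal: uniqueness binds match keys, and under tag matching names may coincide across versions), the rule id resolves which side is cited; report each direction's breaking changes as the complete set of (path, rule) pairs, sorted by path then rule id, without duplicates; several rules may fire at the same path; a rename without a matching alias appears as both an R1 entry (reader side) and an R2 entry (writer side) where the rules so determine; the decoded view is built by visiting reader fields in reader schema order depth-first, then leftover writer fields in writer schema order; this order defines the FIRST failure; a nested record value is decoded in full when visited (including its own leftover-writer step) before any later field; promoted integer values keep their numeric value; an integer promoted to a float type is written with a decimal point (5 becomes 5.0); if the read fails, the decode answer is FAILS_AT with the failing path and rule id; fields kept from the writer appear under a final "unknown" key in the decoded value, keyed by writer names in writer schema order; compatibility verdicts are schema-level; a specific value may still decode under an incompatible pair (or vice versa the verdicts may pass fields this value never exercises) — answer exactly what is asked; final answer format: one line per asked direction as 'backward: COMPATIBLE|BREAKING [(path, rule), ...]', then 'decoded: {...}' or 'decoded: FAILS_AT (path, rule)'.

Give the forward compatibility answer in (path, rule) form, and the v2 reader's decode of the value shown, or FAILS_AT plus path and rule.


arrows below run writer -> reader for Event
forward pass over Event, reader schema v1, writer schema v2:
  codes has no writer counterpart
  writer optional, Meta -> Meta: reader contact maps from writer contact
  archived has no writer counterpart
  writer required, float64 -> float32: reader weight maps from writer weight
  writer optional, bool -> bool: reader enabled maps from writer enabled
  price (writer side), unknown to reader
  writer required, float64 -> float64: reader contact.latitude maps from writer contact.latitude
  writer required, int64 -> int64: reader contact.retries maps from writer contact.retries
  writer required, bool -> bool: reader contact.primary maps from writer contact.primary
  writer optional, float32 -> float32: reader contact.score maps from writer contact.score
  breaking: (weight, R3)
  => forward: BREAKING (1)
decode (reader v2):
  contact := null (absent, optional -> null)
  weight := 0.25 (float32 -> float64)
  enabled := true
  price := null (absent, optional -> null)
  writer codes: kept under "unknown"
  writer archived: kept under "unknown"
  => decoded: {"contact": null, "weight": 0.25, "enabled": true, "price": null, "unknown": {"codes": [3.75, 3.75], "archived": false}}

forward: BREAKING [(weight, R3)]; decoded: {"contact": null, "weight": 0.25, "enabled": true, "price": null, "unknown": {"codes": [3.75, 3.75], "archived": false}}


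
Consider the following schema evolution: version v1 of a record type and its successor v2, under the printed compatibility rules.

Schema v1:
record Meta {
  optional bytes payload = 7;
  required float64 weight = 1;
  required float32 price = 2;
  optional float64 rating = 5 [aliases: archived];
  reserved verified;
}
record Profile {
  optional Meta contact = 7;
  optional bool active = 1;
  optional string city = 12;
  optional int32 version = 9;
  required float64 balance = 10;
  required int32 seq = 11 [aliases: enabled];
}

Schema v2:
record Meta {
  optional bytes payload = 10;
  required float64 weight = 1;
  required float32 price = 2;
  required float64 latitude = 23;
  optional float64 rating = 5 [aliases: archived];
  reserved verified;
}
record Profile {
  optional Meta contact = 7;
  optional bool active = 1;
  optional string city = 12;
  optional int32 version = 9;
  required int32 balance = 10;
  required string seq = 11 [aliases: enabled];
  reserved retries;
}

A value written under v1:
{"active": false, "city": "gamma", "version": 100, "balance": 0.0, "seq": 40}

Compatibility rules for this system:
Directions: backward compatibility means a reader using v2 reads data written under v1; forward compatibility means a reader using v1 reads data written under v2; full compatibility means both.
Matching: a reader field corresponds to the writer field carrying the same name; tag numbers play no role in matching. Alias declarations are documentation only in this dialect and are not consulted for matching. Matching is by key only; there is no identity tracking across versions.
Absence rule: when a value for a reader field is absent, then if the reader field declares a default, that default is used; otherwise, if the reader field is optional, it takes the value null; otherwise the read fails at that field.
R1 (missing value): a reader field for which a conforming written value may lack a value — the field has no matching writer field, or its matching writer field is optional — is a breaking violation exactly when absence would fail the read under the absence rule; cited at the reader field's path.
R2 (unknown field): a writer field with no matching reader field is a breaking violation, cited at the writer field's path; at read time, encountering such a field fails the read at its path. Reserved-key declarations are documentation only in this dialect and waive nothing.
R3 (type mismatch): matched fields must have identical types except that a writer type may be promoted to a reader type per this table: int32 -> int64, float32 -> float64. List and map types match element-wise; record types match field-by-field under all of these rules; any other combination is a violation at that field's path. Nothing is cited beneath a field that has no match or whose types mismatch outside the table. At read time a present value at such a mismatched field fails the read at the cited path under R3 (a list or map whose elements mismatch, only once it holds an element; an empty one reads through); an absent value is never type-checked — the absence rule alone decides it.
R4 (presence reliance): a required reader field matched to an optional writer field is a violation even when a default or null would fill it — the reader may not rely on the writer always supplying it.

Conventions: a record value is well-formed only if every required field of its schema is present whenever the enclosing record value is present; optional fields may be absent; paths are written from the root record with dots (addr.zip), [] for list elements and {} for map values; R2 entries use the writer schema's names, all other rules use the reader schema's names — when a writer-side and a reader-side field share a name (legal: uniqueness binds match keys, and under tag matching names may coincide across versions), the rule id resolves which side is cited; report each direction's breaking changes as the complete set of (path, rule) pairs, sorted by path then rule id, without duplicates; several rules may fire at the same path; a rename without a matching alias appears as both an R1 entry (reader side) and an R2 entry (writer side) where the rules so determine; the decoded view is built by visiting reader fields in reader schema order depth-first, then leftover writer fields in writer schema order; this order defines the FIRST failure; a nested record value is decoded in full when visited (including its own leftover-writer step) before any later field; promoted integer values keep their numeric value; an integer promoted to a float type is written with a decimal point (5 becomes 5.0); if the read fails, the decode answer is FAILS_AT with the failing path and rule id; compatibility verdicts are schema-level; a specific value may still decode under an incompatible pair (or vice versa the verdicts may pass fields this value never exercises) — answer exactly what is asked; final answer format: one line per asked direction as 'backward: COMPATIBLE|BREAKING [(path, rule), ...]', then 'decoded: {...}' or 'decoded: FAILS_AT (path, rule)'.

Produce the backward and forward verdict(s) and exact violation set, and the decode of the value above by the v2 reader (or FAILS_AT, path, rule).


backward: BREAKING [(balance, R3), (contact.latitude, R1), (seq, R3)]; forward: BREAKING [(balance, R3), (contact.latitude, R2), (seq, R3)]; decoded: FAILS_AT (balance, R3)

in Profile below, arrows point writer -> reader
backward on Profile — v2 reading data written by v1:
  contact: Meta -> Meta, writer optional; from contact
  active: bool -> bool, writer optional; from active
  city: string -> string, writer optional; from city
  version: int32 -> int32, writer optional; from version
  balance: float64 -> int32, writer required; from balance
  seq: int32 -> string, writer required; from seq
  contact.payload: bytes -> bytes, writer optional; from contact.payload
  contact.weight: float64 -> float64, writer required; from contact.weight
  contact.price: float32 -> float32, writer required; from contact.price
  contact.latitude: no writer match
  contact.rating: float64 -> float64, writer optional; from contact.rating
  violation R3 at balance
  violation R1 at contact.latitude
  violation R3 at seq
  => backward: BREAKING (3)
forward on Profile — v1 reading data written by v2:
  contact: Meta -> Meta, writer optional; from contact
  active: bool -> bool, writer optional; from active
  city: string -> string, writer optional; from city
  version: int32 -> int32, writer optional; from version
  balance: int32 -> float64, writer required; from balance
  seq: string -> int32, writer required; from seq
  contact.payload: bytes -> bytes, writer optional; from contact.payload
  contact.weight: float64 -> float64, writer required; from contact.weight
  contact.price: float32 -> float32, writer required; from contact.price
  contact.rating: float64 -> float64, writer optional; from contact.rating
  writer contact.latitude: unknown to reader
  violation R3 at balance
  violation R2 at contact.latitude
  violation R3 at seq
  => forward: BREAKING (3)
decode (reader v2):
  contact := null (absent, optional -> null)
  active := false
  city := "gamma"
  version := 100
  read fails at balance under R3
  => FAILS_AT (balance, R3)


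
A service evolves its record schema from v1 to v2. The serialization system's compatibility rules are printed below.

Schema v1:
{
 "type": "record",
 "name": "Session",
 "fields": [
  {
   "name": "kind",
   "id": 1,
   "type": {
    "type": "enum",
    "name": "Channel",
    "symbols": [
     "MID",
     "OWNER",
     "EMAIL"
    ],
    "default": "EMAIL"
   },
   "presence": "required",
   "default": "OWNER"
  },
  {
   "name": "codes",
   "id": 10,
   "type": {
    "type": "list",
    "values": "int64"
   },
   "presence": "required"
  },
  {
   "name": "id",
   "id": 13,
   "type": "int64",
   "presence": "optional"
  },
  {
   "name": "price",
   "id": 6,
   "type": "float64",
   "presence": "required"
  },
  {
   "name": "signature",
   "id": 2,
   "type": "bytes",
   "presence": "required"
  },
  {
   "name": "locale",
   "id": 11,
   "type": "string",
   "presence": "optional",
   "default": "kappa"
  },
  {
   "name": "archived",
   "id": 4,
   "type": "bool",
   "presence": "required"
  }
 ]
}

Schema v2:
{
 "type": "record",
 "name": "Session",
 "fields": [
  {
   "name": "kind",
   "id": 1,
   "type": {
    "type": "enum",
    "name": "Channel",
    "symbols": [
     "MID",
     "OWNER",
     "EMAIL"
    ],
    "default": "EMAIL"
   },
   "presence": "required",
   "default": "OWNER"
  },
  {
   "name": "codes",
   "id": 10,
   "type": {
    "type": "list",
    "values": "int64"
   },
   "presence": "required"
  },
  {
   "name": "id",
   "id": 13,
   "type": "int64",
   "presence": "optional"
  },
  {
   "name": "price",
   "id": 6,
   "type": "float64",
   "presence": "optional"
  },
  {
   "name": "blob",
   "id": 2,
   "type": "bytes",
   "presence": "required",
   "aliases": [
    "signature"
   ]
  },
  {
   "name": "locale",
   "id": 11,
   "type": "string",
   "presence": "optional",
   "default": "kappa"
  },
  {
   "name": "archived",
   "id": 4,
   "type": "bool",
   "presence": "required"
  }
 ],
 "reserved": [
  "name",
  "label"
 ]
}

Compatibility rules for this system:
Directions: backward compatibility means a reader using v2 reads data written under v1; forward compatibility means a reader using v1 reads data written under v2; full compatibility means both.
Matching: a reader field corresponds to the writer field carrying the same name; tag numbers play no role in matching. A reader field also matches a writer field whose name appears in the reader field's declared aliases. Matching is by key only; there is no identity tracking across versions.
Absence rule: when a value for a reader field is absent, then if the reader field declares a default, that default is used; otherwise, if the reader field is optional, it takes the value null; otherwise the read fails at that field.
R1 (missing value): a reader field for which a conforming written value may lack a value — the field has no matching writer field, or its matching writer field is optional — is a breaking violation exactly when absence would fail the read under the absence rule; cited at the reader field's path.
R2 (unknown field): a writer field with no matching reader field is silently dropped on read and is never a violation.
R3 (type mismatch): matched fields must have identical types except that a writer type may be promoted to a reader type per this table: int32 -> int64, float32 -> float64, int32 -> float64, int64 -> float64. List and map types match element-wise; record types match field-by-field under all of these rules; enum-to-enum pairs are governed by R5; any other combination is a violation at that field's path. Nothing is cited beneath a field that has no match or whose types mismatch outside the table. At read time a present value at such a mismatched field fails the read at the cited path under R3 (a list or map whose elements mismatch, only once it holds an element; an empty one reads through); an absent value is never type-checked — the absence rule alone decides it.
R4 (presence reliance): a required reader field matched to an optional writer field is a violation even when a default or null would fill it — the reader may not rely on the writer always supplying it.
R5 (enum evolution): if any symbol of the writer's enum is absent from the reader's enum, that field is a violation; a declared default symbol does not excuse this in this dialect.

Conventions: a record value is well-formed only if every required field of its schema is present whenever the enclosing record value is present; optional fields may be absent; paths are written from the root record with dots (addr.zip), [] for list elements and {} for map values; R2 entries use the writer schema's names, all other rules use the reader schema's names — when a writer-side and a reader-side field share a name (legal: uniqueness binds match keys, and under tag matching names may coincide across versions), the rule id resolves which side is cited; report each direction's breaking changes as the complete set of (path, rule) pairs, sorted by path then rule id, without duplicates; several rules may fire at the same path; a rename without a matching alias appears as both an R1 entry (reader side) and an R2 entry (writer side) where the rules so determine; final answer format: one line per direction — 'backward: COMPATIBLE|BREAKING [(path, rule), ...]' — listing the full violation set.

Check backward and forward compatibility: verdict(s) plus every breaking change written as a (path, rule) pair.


backward: COMPATIBLE []; forward: BREAKING [(price, R1), (price, R4), (signature, R1)]

each type pair in Session: writer, then reader
backward pass over Session, reader schema v2, writer schema v1:
  writer required, Channel -> Channel: reader kind maps from writer kind
  writer required, list<int64> -> list<int64>: reader codes maps from writer codes
  writer optional, int64 -> int64: reader id maps from writer id
  writer required, float64 -> float64: reader price maps from writer price
  writer required, bytes -> bytes: reader blob maps from writer signature
  writer optional, string -> string: reader locale maps from writer locale
  writer required, bool -> bool: reader archived maps from writer archived
  => backward: COMPATIBLE
forward pass over Session, reader schema v1, writer schema v2:
  writer required, Channel -> Channel: reader kind maps from writer kind
  writer required, list<int64> -> list<int64>: reader codes maps from writer codes
  writer optional, int64 -> int64: reader id maps from writer id
  writer optional, float64 -> float64: reader price maps from writer price
  no writer field matches reader signature
  writer optional, string -> string: reader locale maps from writer locale
  writer required, bool -> bool: reader archived maps from writer archived
  blob (writer side), unknown to reader
  violation R1 at price
  violation R4 at price
  violation R1 at signature
  forward on Session therefore BREAKING (3)


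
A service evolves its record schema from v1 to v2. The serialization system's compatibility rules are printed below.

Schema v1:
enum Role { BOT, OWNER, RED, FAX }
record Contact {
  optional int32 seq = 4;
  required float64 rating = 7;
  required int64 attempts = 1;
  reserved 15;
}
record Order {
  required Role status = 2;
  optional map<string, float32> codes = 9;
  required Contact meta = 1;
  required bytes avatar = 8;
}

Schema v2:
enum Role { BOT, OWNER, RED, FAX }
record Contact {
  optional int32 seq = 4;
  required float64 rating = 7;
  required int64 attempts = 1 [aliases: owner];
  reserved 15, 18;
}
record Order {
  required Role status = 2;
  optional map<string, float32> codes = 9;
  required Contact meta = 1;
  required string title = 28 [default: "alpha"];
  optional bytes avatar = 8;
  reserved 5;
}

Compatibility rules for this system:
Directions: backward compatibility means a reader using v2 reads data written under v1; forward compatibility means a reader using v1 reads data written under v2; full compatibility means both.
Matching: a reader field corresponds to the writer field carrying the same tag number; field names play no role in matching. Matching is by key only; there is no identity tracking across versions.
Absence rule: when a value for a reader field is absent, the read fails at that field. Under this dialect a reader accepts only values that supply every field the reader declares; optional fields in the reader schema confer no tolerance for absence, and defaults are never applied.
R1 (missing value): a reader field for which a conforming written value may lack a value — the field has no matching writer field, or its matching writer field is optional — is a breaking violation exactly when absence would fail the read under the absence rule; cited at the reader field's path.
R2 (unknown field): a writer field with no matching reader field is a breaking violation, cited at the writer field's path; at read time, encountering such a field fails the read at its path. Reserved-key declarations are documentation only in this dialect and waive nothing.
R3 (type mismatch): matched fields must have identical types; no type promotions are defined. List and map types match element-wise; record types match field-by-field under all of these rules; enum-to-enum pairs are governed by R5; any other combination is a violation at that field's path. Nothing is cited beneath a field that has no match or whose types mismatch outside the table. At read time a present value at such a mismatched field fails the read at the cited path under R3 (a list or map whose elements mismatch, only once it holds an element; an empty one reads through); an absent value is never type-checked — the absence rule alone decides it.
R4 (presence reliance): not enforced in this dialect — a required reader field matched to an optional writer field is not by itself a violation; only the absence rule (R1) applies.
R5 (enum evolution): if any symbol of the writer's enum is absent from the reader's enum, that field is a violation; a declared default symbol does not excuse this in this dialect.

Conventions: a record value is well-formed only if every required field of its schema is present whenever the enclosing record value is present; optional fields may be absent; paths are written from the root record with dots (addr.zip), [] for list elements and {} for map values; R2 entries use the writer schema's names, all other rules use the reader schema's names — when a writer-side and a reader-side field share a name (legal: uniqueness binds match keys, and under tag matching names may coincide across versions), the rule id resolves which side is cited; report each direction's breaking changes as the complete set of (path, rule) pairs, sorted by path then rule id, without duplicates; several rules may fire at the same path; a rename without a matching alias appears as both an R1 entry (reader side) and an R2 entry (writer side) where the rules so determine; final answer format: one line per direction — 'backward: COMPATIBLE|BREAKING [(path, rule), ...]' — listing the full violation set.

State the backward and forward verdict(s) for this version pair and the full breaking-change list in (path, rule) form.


in Order below, arrows point writer -> reader
backward for Order (reader v2, writer v1):
  status: paired with writer status (Role -> Role; writer required)
  codes: paired with writer codes (map<string, float32> -> map<string, float32>; writer optional)
  meta: paired with writer meta (Contact -> Contact; writer required)
  title: no writer-side match
  avatar: paired with writer avatar (bytes -> bytes; writer required)
  meta.seq: paired with writer meta.seq (int32 -> int32; writer optional)
  meta.rating: paired with writer meta.rating (float64 -> float64; writer required)
  meta.attempts: paired with writer meta.attempts (int64 -> int64; writer required)
  breaking: (codes, R1)
  breaking: (meta.seq, R1)
  breaking: (title, R1)
  => backward: BREAKING (3)
forward for Order (reader v1, writer v2):
  status: paired with writer status (Role -> Role; writer required)
  codes: paired with writer codes (map<string, float32> -> map<string, float32>; writer optional)
  meta: paired with writer meta (Contact -> Contact; writer required)
  avatar: paired with writer avatar (bytes -> bytes; writer optional)
  title (writer side), unknown to reader
  meta.seq: paired with writer meta.seq (int32 -> int32; writer optional)
  meta.rating: paired with writer meta.rating (float64 -> float64; writer required)
  meta.attempts: paired with writer meta.attempts (int64 -> int64; writer required)
  breaking: (avatar, R1)
  breaking: (codes, R1)
  breaking: (meta.seq, R1)
  breaking: (title, R2)
  => forward: BREAKING (4)

backward: BREAKING [(codes, R1), (meta.seq, R1), (title, R1)]; forward: BREAKING [(avatar, R1), (codes, R1), (meta.seq, R1), (title, R2)]


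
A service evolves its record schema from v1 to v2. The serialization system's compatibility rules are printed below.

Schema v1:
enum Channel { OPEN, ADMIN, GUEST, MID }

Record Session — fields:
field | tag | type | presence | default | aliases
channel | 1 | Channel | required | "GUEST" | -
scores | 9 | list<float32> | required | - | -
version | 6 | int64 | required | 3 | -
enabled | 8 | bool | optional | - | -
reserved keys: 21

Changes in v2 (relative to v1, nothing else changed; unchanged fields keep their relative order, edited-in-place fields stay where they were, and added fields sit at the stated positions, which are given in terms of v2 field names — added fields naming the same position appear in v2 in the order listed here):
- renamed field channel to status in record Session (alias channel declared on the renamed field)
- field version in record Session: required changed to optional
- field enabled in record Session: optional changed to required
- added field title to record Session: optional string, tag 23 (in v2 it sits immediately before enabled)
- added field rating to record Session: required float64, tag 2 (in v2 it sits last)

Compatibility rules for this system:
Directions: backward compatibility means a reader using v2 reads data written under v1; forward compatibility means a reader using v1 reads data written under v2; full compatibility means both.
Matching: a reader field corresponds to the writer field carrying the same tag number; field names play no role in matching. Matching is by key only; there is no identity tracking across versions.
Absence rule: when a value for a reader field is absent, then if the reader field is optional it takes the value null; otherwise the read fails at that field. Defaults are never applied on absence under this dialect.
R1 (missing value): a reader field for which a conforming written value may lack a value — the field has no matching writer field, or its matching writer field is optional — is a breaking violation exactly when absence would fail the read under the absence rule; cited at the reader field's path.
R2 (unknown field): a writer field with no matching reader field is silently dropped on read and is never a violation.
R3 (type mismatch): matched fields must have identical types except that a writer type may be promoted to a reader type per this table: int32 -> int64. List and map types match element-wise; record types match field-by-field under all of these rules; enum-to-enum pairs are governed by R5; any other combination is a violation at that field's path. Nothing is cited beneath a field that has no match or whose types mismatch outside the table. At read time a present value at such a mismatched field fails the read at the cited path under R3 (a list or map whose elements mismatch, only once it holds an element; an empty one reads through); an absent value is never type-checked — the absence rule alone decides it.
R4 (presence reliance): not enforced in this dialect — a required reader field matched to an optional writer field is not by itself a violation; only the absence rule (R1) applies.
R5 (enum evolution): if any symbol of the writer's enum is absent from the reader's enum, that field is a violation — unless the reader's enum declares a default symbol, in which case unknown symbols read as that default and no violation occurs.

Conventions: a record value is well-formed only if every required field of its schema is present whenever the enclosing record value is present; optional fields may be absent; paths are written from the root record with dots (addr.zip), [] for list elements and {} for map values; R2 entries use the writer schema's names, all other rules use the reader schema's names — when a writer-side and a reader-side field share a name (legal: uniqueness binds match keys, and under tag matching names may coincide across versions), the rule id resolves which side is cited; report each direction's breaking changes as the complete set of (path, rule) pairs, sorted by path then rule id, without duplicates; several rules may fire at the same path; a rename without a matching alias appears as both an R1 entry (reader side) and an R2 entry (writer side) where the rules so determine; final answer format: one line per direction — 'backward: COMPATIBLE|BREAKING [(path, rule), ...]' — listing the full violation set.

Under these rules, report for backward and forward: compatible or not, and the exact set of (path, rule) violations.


backward: BREAKING [(enabled, R1), (rating, R1)]; forward: BREAKING [(version, R1)]

in Session below, arrows point writer -> reader
checking backward for Session: reader v2 against writer v1:
  Channel -> Channel, writer required: status aligns to channel
  list<float32> -> list<float32>, writer required: scores aligns to scores
  int64 -> int64, writer required: version aligns to version
  no writer field matches reader title
  bool -> bool, writer optional: enabled aligns to enabled
  no writer field matches reader rating
  R1 fires at enabled
  R1 fires at rating
  backward on Session therefore BREAKING (2)
checking forward for Session: reader v1 against writer v2:
  Channel -> Channel, writer required: channel aligns to status
  list<float32> -> list<float32>, writer required: scores aligns to scores
  int64 -> int64, writer optional: version aligns to version
  bool -> bool, writer required: enabled aligns to enabled
  title (writer side), unknown to reader
  rating (writer side), unknown to reader
  R1 fires at version
  forward on Session therefore BREAKING (1)


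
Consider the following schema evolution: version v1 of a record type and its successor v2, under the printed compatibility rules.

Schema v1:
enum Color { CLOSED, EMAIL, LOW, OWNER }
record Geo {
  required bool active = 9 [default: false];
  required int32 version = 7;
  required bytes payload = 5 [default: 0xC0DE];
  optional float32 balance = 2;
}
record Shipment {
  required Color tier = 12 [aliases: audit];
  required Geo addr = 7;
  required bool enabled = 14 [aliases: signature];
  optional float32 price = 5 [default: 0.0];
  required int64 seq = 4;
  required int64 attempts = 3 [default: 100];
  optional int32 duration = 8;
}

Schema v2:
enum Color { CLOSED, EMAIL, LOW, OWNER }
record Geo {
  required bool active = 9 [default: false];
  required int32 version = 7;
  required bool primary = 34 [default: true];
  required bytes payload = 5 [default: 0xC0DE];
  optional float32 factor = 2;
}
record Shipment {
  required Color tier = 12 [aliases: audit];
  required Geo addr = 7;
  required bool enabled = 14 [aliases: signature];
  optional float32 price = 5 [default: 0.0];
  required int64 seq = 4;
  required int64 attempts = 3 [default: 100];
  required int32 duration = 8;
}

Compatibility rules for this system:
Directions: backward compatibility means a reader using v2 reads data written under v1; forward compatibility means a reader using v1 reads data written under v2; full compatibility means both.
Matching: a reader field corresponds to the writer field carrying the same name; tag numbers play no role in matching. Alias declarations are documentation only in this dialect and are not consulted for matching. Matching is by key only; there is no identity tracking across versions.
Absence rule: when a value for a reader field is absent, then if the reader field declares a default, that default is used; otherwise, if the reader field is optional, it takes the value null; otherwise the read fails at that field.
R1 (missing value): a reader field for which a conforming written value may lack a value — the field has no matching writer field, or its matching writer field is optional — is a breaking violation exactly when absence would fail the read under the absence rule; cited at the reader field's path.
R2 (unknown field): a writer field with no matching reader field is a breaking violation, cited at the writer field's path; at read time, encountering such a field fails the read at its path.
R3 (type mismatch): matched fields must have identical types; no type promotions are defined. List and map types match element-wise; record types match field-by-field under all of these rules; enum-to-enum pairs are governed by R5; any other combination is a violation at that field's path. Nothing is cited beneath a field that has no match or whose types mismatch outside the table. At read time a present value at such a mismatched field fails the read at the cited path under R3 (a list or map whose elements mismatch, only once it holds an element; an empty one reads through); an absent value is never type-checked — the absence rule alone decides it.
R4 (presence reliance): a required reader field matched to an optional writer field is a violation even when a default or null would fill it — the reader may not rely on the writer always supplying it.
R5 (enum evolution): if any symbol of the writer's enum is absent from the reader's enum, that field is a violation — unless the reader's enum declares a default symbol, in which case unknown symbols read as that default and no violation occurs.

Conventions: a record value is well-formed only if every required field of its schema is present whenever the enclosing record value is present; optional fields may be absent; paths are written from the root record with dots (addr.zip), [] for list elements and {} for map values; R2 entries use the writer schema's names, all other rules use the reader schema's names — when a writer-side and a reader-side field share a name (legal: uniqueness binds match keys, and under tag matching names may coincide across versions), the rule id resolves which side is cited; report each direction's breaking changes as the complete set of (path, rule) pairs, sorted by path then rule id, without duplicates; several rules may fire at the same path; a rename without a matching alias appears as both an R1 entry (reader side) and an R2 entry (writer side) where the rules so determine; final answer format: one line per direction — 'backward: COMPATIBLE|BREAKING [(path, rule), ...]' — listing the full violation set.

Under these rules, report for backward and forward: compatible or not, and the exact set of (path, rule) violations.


the writer's type comes first in each Shipment pair
checking backward for Shipment: reader v2 against writer v1:
  Color -> Color, writer required: tier aligns to tier
  Geo -> Geo, writer required: addr aligns to addr
  bool -> bool, writer required: enabled aligns to enabled
  float32 -> float32, writer optional: price aligns to price
  int64 -> int64, writer required: seq aligns to seq
  int64 -> int64, writer required: attempts aligns to attempts
  int32 -> int32, writer optional: duration aligns to duration
  bool -> bool, writer required: addr.active aligns to addr.active
  int32 -> int32, writer required: addr.version aligns to addr.version
  no writer field matches reader addr.primary
  bytes -> bytes, writer required: addr.payload aligns to addr.payload
  no writer field matches reader addr.factor
  leftover writer field: addr.balance
  breaking: (addr.balance, R2)
  breaking: (duration, R1)
  breaking: (duration, R4)
  => backward verdict for Shipment: BREAKING, 3 violation(s)
checking forward for Shipment: reader v1 against writer v2:
  Color -> Color, writer required: tier aligns to tier
  Geo -> Geo, writer required: addr aligns to addr
  bool -> bool, writer required: enabled aligns to enabled
  float32 -> float32, writer optional: price aligns to price
  int64 -> int64, writer required: seq aligns to seq
  int64 -> int64, writer required: attempts aligns to attempts
  int32 -> int32, writer required: duration aligns to duration
  bool -> bool, writer required: addr.active aligns to addr.active
  int32 -> int32, writer required: addr.version aligns to addr.version
  bytes -> bytes, writer required: addr.payload aligns to addr.payload
  no writer field matches reader addr.balance
  leftover writer field: addr.primary
  leftover writer field: addr.factor
  breaking: (addr.factor, R2)
  breaking: (addr.primary, R2)
  => forward verdict for Shipment: BREAKING, 2 violation(s)

backward: BREAKING [(addr.balance, R2), (duration, R1), (duration, R4)]; forward: BREAKING [(addr.factor, R2), (addr.primary, R2)]


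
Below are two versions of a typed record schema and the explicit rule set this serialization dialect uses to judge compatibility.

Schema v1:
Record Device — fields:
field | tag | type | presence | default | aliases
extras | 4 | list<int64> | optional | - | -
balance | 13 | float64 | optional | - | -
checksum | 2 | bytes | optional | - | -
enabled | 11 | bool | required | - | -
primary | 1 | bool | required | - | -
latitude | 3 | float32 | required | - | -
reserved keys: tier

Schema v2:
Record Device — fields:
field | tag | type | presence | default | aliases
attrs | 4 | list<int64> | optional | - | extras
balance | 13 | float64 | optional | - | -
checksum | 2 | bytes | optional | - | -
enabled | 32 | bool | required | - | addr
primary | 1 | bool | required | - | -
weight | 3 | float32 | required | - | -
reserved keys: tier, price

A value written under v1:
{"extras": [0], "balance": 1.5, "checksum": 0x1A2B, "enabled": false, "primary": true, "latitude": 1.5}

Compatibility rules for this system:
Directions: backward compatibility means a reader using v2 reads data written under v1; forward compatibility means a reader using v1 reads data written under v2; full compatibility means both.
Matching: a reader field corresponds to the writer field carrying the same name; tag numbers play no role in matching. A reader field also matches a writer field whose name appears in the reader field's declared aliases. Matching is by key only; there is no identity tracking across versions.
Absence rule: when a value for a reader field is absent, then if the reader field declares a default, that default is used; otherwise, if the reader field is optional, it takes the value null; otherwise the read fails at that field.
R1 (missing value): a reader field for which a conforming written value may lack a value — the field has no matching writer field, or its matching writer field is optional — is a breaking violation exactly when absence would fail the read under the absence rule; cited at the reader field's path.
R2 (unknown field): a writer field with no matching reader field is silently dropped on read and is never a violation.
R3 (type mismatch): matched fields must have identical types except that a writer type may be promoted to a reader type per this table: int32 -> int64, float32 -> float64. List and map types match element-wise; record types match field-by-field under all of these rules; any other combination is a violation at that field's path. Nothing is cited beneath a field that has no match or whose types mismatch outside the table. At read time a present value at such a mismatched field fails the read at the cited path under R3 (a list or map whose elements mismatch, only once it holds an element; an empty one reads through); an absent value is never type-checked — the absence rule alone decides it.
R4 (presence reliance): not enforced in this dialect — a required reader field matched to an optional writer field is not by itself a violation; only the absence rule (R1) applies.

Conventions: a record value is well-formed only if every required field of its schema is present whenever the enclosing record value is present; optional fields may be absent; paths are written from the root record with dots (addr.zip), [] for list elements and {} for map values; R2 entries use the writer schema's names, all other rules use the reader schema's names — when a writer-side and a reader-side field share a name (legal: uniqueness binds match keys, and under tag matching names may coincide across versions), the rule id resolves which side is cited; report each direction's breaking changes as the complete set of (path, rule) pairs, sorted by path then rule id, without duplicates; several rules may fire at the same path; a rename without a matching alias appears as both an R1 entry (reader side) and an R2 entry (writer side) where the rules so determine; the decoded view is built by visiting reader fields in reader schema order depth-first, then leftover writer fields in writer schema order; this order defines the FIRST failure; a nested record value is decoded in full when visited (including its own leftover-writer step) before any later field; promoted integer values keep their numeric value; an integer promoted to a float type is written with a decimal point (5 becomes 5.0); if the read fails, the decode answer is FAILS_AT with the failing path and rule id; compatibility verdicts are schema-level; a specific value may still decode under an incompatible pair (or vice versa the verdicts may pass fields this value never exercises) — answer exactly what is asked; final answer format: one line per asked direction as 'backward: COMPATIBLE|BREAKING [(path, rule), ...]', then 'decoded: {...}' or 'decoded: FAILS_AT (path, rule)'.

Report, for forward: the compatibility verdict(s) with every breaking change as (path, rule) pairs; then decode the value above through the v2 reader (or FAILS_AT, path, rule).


the writer's type comes first in each Device pair
forward pass over Device, reader schema v1, writer schema v2:
  extras: no writer-side match
  balance <- balance (float64 -> float64, writer optional)
  checksum <- checksum (bytes -> bytes, writer optional)
  enabled <- enabled (bool -> bool, writer required)
  primary <- primary (bool -> bool, writer required)
  latitude: no writer-side match
  attrs (writer side), unknown to reader
  weight (writer side), unknown to reader
  breaking: (latitude, R1)
  => forward: BREAKING (1)
decoding the Device value with the v2 reader:
  attrs := [0] (from writer extras)
  balance := 1.5
  checksum := 0x1A2B
  enabled := false
  primary := true
  read fails at weight under R1 (no fill)
  => FAILS_AT (weight, R1)
remaining Device differences; none change what is asked:
  field enabled in record Device: tag 11 changed to 32 -> no rule fires on it in Device's dialect; the asked verdict holds
  renamed field extras to attrs in record Device (alias extras declared on the renamed field) -> no rule fires on it in Device's dialect; the asked verdict holds

forward: BREAKING [(latitude, R1)]; decoded: FAILS_AT (weight, R1)
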